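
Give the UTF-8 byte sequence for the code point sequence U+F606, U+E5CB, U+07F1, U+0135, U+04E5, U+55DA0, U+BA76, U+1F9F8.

EF 98 86 EE 97 8B DF B1 C4 B5 D3 A5 F1 95 B6 A0 EB A9 B6 F0 9F A7 B8

U+F606: 3-byte form → EF 98 86.
U+E5CB: 3-byte form → EE 97 8B.
U+07F1: 2-byte form → DF B1.
U+0135: 2-byte form → C4 B5.
U+04E5: 2-byte form → D3 A5.
U+55DA0: 4-byte form → F1 95 B6 A0.
U+BA76: 3-byte form → EB A9 B6.
U+1F9F8: 4-byte form → F0 9F A7 B8.
Concatenated (23 bytes): EF 98 86 EE 97 8B DF B1 C4 B5 D3 A5 F1 95 B6 A0 EB A9 B6 F0 9F A7 B8.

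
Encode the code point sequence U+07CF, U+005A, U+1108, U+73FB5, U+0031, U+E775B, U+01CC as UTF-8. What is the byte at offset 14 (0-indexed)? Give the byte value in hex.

U+07CF → 2-byte form DF 8F at offsets 0–1.
U+005A → 1-byte form 5A at offsets 2–2.
U+1108 → 3-byte form E1 84 88 at offsets 3–5.
U+73FB5 → 4-byte form F1 B3 BE B5 at offsets 6–9.
U+0031 → 1-byte form 31 at offsets 10–10.
U+E775B → 4-byte form F3 A7 9D 9B at offsets 11–14.
Offset 14 falls in char 6's range; it's byte 4 of F3 A7 9D 9B = 0x9B.

0x9B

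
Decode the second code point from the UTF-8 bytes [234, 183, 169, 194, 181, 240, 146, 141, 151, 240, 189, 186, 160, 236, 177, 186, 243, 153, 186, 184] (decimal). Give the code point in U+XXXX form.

Offset 0: leading byte 0xEA = 11101010 → 3-byte char #1 = EA B7 A9.
Offset 3: leading byte 0xC2 = 11000010 → 2-byte char #2 = C2 B5.
Leading byte 0xC2 = 11000010 matches 110xxxxx → 2-byte sequence.
Byte 1: 0xC2 = 11000010, payload 00010 (5 bits).
Byte 2: 0xB5 = 10110101 (10xxxxxx ✓), payload 110101.
Concatenate: 00010110101 = 0xB5 (11 bits → U+00B5).

U+00B5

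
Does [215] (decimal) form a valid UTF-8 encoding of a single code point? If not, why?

invalid (sequence truncated)

Leading byte 0xD7 = 11010111 → 2-byte form, but only 1 byte is present.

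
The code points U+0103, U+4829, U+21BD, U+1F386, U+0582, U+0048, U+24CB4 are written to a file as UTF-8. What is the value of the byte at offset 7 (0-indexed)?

U+0103 → 2-byte form C4 83 at offsets 0–1.
U+4829 → 3-byte form E4 A0 A9 at offsets 2–4.
U+21BD → 3-byte form E2 86 BD at offsets 5–7.
Offset 7 falls in char 3's range; it's byte 3 of E2 86 BD = 0xBD.

0xBD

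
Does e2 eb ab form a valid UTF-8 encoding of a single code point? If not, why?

invalid (non-continuation byte where continuation expected)

Leading byte 0xE2 = 11100010 → 3-byte form.
Byte 2 is 0xEB = 11101011, which is not 10xxxxxx — expected a continuation byte.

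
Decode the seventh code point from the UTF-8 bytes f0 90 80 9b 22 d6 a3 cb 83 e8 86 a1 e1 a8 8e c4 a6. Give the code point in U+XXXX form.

Offset 0: leading byte 0xF0 = 11110000 → 4-byte char #1 = F0 90 80 9B.
Offset 4: leading byte 0x22 = 00100010 → 1-byte char #2 = 22.
Offset 5: leading byte 0xD6 = 11010110 → 2-byte char #3 = D6 A3.
Offset 7: leading byte 0xCB = 11001011 → 2-byte char #4 = CB 83.
Offset 9: leading byte 0xE8 = 11101000 → 3-byte char #5 = E8 86 A1.
Offset 12: leading byte 0xE1 = 11100001 → 3-byte char #6 = E1 A8 8E.
Offset 15: leading byte 0xC4 = 11000100 → 2-byte char #7 = C4 A6.
Leading byte 0xC4 = 11000100 matches 110xxxxx → 2-byte sequence.
Byte 1: 0xC4 = 11000100, payload 00100 (5 bits).
Byte 2: 0xA6 = 10100110 (10xxxxxx ✓), payload 100110.
Concatenate: 00100100110 = 0x126 (11 bits → U+0126).

U+0126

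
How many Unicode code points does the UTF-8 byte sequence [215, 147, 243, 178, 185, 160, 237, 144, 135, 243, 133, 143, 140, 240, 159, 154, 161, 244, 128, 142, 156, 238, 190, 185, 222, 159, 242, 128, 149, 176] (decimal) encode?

9

Byte at offset 0: 0xD7 = 11010111 → 2-byte char (#1). Advance 2.
Byte at offset 2: 0xF3 = 11110011 → 4-byte char (#2). Advance 4.
Byte at offset 6: 0xED = 11101101 → 3-byte char (#3). Advance 3.
Byte at offset 9: 0xF3 = 11110011 → 4-byte char (#4). Advance 4.
Byte at offset 13: 0xF0 = 11110000 → 4-byte char (#5). Advance 4.
Byte at offset 17: 0xF4 = 11110100 → 4-byte char (#6). Advance 4.
Byte at offset 21: 0xEE = 11101110 → 3-byte char (#7). Advance 3.
Byte at offset 24: 0xDE = 11011110 → 2-byte char (#8). Advance 2.
Byte at offset 26: 0xF2 = 11110010 → 4-byte char (#9). Advance 4.
Reached end at offset 30 after 9 code points.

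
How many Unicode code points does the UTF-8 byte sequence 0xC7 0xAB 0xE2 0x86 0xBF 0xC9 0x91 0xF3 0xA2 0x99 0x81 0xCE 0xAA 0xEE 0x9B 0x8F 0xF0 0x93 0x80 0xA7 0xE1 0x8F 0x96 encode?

8

Byte at offset 0: 0xC7 = 11000111 → 2-byte char (#1). Advance 2.
Byte at offset 2: 0xE2 = 11100010 → 3-byte char (#2). Advance 3.
Byte at offset 5: 0xC9 = 11001001 → 2-byte char (#3). Advance 2.
Byte at offset 7: 0xF3 = 11110011 → 4-byte char (#4). Advance 4.
Byte at offset 11: 0xCE = 11001110 → 2-byte char (#5). Advance 2.
Byte at offset 13: 0xEE = 11101110 → 3-byte char (#6). Advance 3.
Byte at offset 16: 0xF0 = 11110000 → 4-byte char (#7). Advance 4.
Byte at offset 20: 0xE1 = 11100001 → 3-byte char (#8). Advance 3.
Reached end at offset 23 after 8 code points.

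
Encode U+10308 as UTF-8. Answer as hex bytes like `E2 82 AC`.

F0 90 8C 88

U+10308 = 0x10308 = 66312 decimal. In range U+10000–U+10FFFF → 4-byte form: 11110xxx 10xxxxxx 10xxxxxx 10xxxxxx.
Binary (21 bits): 000010000001100001000.
Split 3+6+6+6: 000 | 010000 | 001100 | 001000.
Byte 1: 11110000 = 0xF0.
Byte 2: 10010000 = 0x90.
Byte 3: 10001100 = 0x8C.
Byte 4: 10001000 = 0x88.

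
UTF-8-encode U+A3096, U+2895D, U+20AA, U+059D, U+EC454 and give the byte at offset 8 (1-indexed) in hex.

0x9D

1-indexed offset 8 is 0-indexed offset 7.
U+A3096 → 4-byte form F2 A3 82 96 at offsets 0–3.
U+2895D → 4-byte form F0 A8 A5 9D at offsets 4–7.
Offset 7 falls in char 2's range; it's byte 4 of F0 A8 A5 9D = 0x9D.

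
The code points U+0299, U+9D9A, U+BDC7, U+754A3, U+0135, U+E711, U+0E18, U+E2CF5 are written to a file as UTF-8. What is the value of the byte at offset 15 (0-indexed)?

U+0299 → 2-byte form CA 99 at offsets 0–1.
U+9D9A → 3-byte form E9 B6 9A at offsets 2–4.
U+BDC7 → 3-byte form EB B7 87 at offsets 5–7.
U+754A3 → 4-byte form F1 B5 92 A3 at offsets 8–11.
U+0135 → 2-byte form C4 B5 at offsets 12–13.
U+E711 → 3-byte form EE 9C 91 at offsets 14–16.
Offset 15 falls in char 6's range; it's byte 2 of EE 9C 91 = 0x9C.

0x9C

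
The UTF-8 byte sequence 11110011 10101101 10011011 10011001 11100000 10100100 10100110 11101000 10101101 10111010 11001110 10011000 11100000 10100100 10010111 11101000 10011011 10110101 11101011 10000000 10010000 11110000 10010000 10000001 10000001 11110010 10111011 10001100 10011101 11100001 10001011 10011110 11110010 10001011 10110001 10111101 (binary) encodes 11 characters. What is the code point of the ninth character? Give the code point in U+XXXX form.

Offset 0: leading byte 0xF3 = 11110011 → 4-byte char #1 = F3 AD 9B 99.
Offset 4: leading byte 0xE0 = 11100000 → 3-byte char #2 = E0 A4 A6.
Offset 7: leading byte 0xE8 = 11101000 → 3-byte char #3 = E8 AD BA.
Offset 10: leading byte 0xCE = 11001110 → 2-byte char #4 = CE 98.
Offset 12: leading byte 0xE0 = 11100000 → 3-byte char #5 = E0 A4 97.
Offset 15: leading byte 0xE8 = 11101000 → 3-byte char #6 = E8 9B B5.
Offset 18: leading byte 0xEB = 11101011 → 3-byte char #7 = EB 80 90.
Offset 21: leading byte 0xF0 = 11110000 → 4-byte char #8 = F0 90 81 81.
Offset 25: leading byte 0xF2 = 11110010 → 4-byte char #9 = F2 BB 8C 9D.
Leading byte 0xF2 = 11110010 matches 11110xxx → 4-byte sequence.
Byte 1: 0xF2 = 11110010, payload 010 (3 bits).
Byte 2: 0xBB = 10111011 (10xxxxxx ✓), payload 111011.
Byte 3: 0x8C = 10001100 (10xxxxxx ✓), payload 001100.
Byte 4: 0x9D = 10011101 (10xxxxxx ✓), payload 011101.
Concatenate: 010111011001100011101 = 0xBB31D (21 bits → U+BB31D).

U+BB31D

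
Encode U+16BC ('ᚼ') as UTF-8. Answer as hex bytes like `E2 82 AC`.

E1 9A BC

U+16BC = 0x16BC = 5820 decimal. In range U+0800–U+FFFF → 3-byte form: 1110xxxx 10xxxxxx 10xxxxxx.
Binary (16 bits): 0001011010111100.
Split 4+6+6: 0001 | 011010 | 111100.
Byte 1: 11100001 = 0xE1.
Byte 2: 10011010 = 0x9A.
Byte 3: 10111100 = 0xBC.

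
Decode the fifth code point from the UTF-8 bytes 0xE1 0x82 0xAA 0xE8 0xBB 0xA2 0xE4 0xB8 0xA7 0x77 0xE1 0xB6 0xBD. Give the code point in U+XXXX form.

U+1DBD

Offset 0: leading byte 0xE1 = 11100001 → 3-byte char #1 = E1 82 AA.
Offset 3: leading byte 0xE8 = 11101000 → 3-byte char #2 = E8 BB A2.
Offset 6: leading byte 0xE4 = 11100100 → 3-byte char #3 = E4 B8 A7.
Offset 9: leading byte 0x77 = 01110111 → 1-byte char #4 = 77.
Offset 10: leading byte 0xE1 = 11100001 → 3-byte char #5 = E1 B6 BD.
Leading byte 0xE1 = 11100001 matches 1110xxxx → 3-byte sequence.
Byte 1: 0xE1 = 11100001, payload 0001 (4 bits).
Byte 2: 0xB6 = 10110110 (10xxxxxx ✓), payload 110110.
Byte 3: 0xBD = 10111101 (10xxxxxx ✓), payload 111101.
Concatenate: 0001110110111101 = 0x1DBD (16 bits → U+1DBD).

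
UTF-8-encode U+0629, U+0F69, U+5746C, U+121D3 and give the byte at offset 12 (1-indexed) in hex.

0x87

1-indexed offset 12 is 0-indexed offset 11.
U+0629 → 2-byte form D8 A9 at offsets 0–1.
U+0F69 → 3-byte form E0 BD A9 at offsets 2–4.
U+5746C → 4-byte form F1 97 91 AC at offsets 5–8.
U+121D3 → 4-byte form F0 92 87 93 at offsets 9–12.
Offset 11 falls in char 4's range; it's byte 3 of F0 92 87 93 = 0x87.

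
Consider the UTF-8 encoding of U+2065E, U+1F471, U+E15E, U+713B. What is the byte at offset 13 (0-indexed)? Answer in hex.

U+2065E → 4-byte form F0 A0 99 9E at offsets 0–3.
U+1F471 → 4-byte form F0 9F 91 B1 at offsets 4–7.
U+E15E → 3-byte form EE 85 9E at offsets 8–10.
U+713B → 3-byte form E7 84 BB at offsets 11–13.
Offset 13 falls in char 4's range; it's byte 3 of E7 84 BB = 0xBB.

0xBB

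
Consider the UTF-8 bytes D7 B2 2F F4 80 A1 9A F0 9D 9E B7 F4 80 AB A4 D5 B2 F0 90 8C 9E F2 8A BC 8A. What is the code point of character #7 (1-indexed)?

Offset 0: leading byte 0xD7 = 11010111 → 2-byte char #1 = D7 B2.
Offset 2: leading byte 0x2F = 00101111 → 1-byte char #2 = 2F.
Offset 3: leading byte 0xF4 = 11110100 → 4-byte char #3 = F4 80 A1 9A.
Offset 7: leading byte 0xF0 = 11110000 → 4-byte char #4 = F0 9D 9E B7.
Offset 11: leading byte 0xF4 = 11110100 → 4-byte char #5 = F4 80 AB A4.
Offset 15: leading byte 0xD5 = 11010101 → 2-byte char #6 = D5 B2.
Offset 17: leading byte 0xF0 = 11110000 → 4-byte char #7 = F0 90 8C 9E.
Leading byte 0xF0 = 11110000 matches 11110xxx → 4-byte sequence.
Byte 1: 0xF0 = 11110000, payload 000 (3 bits).
Byte 2: 0x90 = 10010000 (10xxxxxx ✓), payload 010000.
Byte 3: 0x8C = 10001100 (10xxxxxx ✓), payload 001100.
Byte 4: 0x9E = 10011110 (10xxxxxx ✓), payload 011110.
Concatenate: 000010000001100011110 = 0x1031E (21 bits → U+1031E).

U+1031E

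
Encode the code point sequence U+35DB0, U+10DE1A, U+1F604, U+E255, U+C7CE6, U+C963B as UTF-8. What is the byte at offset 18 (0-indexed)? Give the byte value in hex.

U+35DB0 → 4-byte form F0 B5 B6 B0 at offsets 0–3.
U+10DE1A → 4-byte form F4 8D B8 9A at offsets 4–7.
U+1F604 → 4-byte form F0 9F 98 84 at offsets 8–11.
U+E255 → 3-byte form EE 89 95 at offsets 12–14.
U+C7CE6 → 4-byte form F3 87 B3 A6 at offsets 15–18.
Offset 18 falls in char 5's range; it's byte 4 of F3 87 B3 A6 = 0xA6.

0xA6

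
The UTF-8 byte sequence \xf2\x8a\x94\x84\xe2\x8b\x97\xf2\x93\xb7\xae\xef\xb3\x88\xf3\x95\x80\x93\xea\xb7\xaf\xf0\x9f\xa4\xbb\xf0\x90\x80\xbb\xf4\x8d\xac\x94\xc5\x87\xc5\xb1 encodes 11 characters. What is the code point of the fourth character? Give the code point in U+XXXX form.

Offset 0: leading byte 0xF2 = 11110010 → 4-byte char #1 = F2 8A 94 84.
Offset 4: leading byte 0xE2 = 11100010 → 3-byte char #2 = E2 8B 97.
Offset 7: leading byte 0xF2 = 11110010 → 4-byte char #3 = F2 93 B7 AE.
Offset 11: leading byte 0xEF = 11101111 → 3-byte char #4 = EF B3 88.
Leading byte 0xEF = 11101111 matches 1110xxxx → 3-byte sequence.
Byte 1: 0xEF = 11101111, payload 1111 (4 bits).
Byte 2: 0xB3 = 10110011 (10xxxxxx ✓), payload 110011.
Byte 3: 0x88 = 10001000 (10xxxxxx ✓), payload 001000.
Concatenate: 1111110011001000 = 0xFCC8 (16 bits → U+FCC8).

U+FCC8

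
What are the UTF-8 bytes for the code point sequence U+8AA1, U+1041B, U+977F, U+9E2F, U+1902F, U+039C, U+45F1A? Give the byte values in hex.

E8 AA A1 F0 90 90 9B E9 9D BF E9 B8 AF F0 99 80 AF CE 9C F1 85 BC 9A

U+8AA1: 3-byte form → E8 AA A1.
U+1041B: 4-byte form → F0 90 90 9B.
U+977F: 3-byte form → E9 9D BF.
U+9E2F: 3-byte form → E9 B8 AF.
U+1902F: 4-byte form → F0 99 80 AF.
U+039C: 2-byte form → CE 9C.
U+45F1A: 4-byte form → F1 85 BC 9A.
Concatenated (23 bytes): E8 AA A1 F0 90 90 9B E9 9D BF E9 B8 AF F0 99 80 AF CE 9C F1 85 BC 9A.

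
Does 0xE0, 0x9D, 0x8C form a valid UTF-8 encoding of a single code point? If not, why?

Leading byte 0xE0 = 11100000 → 3-byte form.
Continuation bytes all match 10xxxxxx. Payload decodes to 0x74C.
But 0x74C < 0x800, the minimum for a 3-byte sequence — this is an overlong encoding.

invalid (overlong encoding)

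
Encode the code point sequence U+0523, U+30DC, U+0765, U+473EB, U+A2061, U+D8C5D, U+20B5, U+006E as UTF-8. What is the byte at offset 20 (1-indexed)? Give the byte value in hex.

0xE2

1-indexed offset 20 is 0-indexed offset 19.
U+0523 → 2-byte form D4 A3 at offsets 0–1.
U+30DC → 3-byte form E3 83 9C at offsets 2–4.
U+0765 → 2-byte form DD A5 at offsets 5–6.
U+473EB → 4-byte form F1 87 8F AB at offsets 7–10.
U+A2061 → 4-byte form F2 A2 81 A1 at offsets 11–14.
U+D8C5D → 4-byte form F3 98 B1 9D at offsets 15–18.
U+20B5 → 3-byte form E2 82 B5 at offsets 19–21.
Offset 19 falls in char 7's range; it's byte 1 of E2 82 B5 = 0xE2.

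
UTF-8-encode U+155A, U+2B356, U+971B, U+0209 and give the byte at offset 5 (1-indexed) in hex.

1-indexed offset 5 is 0-indexed offset 4.
U+155A → 3-byte form E1 95 9A at offsets 0–2.
U+2B356 → 4-byte form F0 AB 8D 96 at offsets 3–6.
Offset 4 falls in char 2's range; it's byte 2 of F0 AB 8D 96 = 0xAB.

0xAB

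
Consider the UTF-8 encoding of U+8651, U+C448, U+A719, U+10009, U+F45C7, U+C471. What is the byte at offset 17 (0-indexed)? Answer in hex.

U+8651 → 3-byte form E8 99 91 at offsets 0–2.
U+C448 → 3-byte form EC 91 88 at offsets 3–5.
U+A719 → 3-byte form EA 9C 99 at offsets 6–8.
U+10009 → 4-byte form F0 90 80 89 at offsets 9–12.
U+F45C7 → 4-byte form F3 B4 97 87 at offsets 13–16.
U+C471 → 3-byte form EC 91 B1 at offsets 17–19.
Offset 17 falls in char 6's range; it's byte 1 of EC 91 B1 = 0xEC.

0xEC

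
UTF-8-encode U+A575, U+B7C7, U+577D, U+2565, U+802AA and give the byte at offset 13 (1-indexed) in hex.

0xF2

1-indexed offset 13 is 0-indexed offset 12.
U+A575 → 3-byte form EA 95 B5 at offsets 0–2.
U+B7C7 → 3-byte form EB 9F 87 at offsets 3–5.
U+577D → 3-byte form E5 9D BD at offsets 6–8.
U+2565 → 3-byte form E2 95 A5 at offsets 9–11.
U+802AA → 4-byte form F2 80 8A AA at offsets 12–15.
Offset 12 falls in char 5's range; it's byte 1 of F2 80 8A AA = 0xF2.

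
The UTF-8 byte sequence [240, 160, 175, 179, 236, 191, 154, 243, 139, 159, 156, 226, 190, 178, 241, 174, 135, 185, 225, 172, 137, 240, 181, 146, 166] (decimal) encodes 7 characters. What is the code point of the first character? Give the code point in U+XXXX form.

Offset 0: leading byte 0xF0 = 11110000 → 4-byte char #1 = F0 A0 AF B3.
Leading byte 0xF0 = 11110000 matches 11110xxx → 4-byte sequence.
Byte 1: 0xF0 = 11110000, payload 000 (3 bits).
Byte 2: 0xA0 = 10100000 (10xxxxxx ✓), payload 100000.
Byte 3: 0xAF = 10101111 (10xxxxxx ✓), payload 101111.
Byte 4: 0xB3 = 10110011 (10xxxxxx ✓), payload 110011.
Concatenate: 000100000101111110011 = 0x20BF3 (21 bits → U+20BF3).

U+20BF3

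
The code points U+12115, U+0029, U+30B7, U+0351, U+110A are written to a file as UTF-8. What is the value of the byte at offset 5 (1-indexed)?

1-indexed offset 5 is 0-indexed offset 4.
U+12115 → 4-byte form F0 92 84 95 at offsets 0–3.
U+0029 → 1-byte form 29 at offsets 4–4.
Offset 4 falls in char 2's range; it's byte 1 of 29 = 0x29.

0x29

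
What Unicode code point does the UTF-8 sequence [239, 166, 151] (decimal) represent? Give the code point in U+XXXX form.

Leading byte 0xEF = 11101111 matches 1110xxxx → 3-byte sequence.
Byte 1: 0xEF = 11101111, payload 1111 (4 bits).
Byte 2: 0xA6 = 10100110 (10xxxxxx ✓), payload 100110.
Byte 3: 0x97 = 10010111 (10xxxxxx ✓), payload 010111.
Concatenate: 1111100110010111 = 0xF997 (16 bits → U+F997).

U+F997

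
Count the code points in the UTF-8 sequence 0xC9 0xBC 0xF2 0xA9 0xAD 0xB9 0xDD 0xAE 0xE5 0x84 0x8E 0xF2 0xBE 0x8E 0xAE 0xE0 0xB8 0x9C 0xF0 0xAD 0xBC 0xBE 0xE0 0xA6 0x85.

8

Byte at offset 0: 0xC9 = 11001001 → 2-byte char (#1). Advance 2.
Byte at offset 2: 0xF2 = 11110010 → 4-byte char (#2). Advance 4.
Byte at offset 6: 0xDD = 11011101 → 2-byte char (#3). Advance 2.
Byte at offset 8: 0xE5 = 11100101 → 3-byte char (#4). Advance 3.
Byte at offset 11: 0xF2 = 11110010 → 4-byte char (#5). Advance 4.
Byte at offset 15: 0xE0 = 11100000 → 3-byte char (#6). Advance 3.
Byte at offset 18: 0xF0 = 11110000 → 4-byte char (#7). Advance 4.
Byte at offset 22: 0xE0 = 11100000 → 3-byte char (#8). Advance 3.
Reached end at offset 25 after 8 code points.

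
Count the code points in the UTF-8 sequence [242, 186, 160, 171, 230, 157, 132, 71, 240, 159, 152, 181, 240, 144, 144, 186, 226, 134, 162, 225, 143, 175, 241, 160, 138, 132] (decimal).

8

Byte at offset 0: 0xF2 = 11110010 → 4-byte char (#1). Advance 4.
Byte at offset 4: 0xE6 = 11100110 → 3-byte char (#2). Advance 3.
Byte at offset 7: 0x47 = 01000111 → 1-byte char (#3). Advance 1.
Byte at offset 8: 0xF0 = 11110000 → 4-byte char (#4). Advance 4.
Byte at offset 12: 0xF0 = 11110000 → 4-byte char (#5). Advance 4.
Byte at offset 16: 0xE2 = 11100010 → 3-byte char (#6). Advance 3.
Byte at offset 19: 0xE1 = 11100001 → 3-byte char (#7). Advance 3.
Byte at offset 22: 0xF1 = 11110001 → 4-byte char (#8). Advance 4.
Reached end at offset 26 after 8 code points.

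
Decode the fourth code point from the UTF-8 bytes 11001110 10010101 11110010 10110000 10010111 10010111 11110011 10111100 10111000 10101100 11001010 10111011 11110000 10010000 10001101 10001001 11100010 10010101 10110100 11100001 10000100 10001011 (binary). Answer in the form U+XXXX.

Offset 0: leading byte 0xCE = 11001110 → 2-byte char #1 = CE 95.
Offset 2: leading byte 0xF2 = 11110010 → 4-byte char #2 = F2 B0 97 97.
Offset 6: leading byte 0xF3 = 11110011 → 4-byte char #3 = F3 BC B8 AC.
Offset 10: leading byte 0xCA = 11001010 → 2-byte char #4 = CA BB.
Leading byte 0xCA = 11001010 matches 110xxxxx → 2-byte sequence.
Byte 1: 0xCA = 11001010, payload 01010 (5 bits).
Byte 2: 0xBB = 10111011 (10xxxxxx ✓), payload 111011.
Concatenate: 01010111011 = 0x2BB (11 bits → U+02BB).

U+02BB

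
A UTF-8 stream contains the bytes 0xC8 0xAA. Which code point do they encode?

Leading byte 0xC8 = 11001000 matches 110xxxxx → 2-byte sequence.
Byte 1: 0xC8 = 11001000, payload 01000 (5 bits).
Byte 2: 0xAA = 10101010 (10xxxxxx ✓), payload 101010.
Concatenate: 01000101010 = 0x22A (11 bits → U+022A).

U+022A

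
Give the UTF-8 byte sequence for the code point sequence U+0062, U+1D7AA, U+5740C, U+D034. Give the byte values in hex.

62 F0 9D 9E AA F1 97 90 8C ED 80 B4

U+0062: 1-byte form → 62.
U+1D7AA: 4-byte form → F0 9D 9E AA.
U+5740C: 4-byte form → F1 97 90 8C.
U+D034: 3-byte form → ED 80 B4.
Concatenated (12 bytes): 62 F0 9D 9E AA F1 97 90 8C ED 80 B4.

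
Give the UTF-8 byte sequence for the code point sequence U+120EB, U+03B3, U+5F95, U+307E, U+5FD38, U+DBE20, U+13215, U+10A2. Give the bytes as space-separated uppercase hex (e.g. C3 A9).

U+120EB: 4-byte form → F0 92 83 AB.
U+03B3: 2-byte form → CE B3.
U+5F95: 3-byte form → E5 BE 95.
U+307E: 3-byte form → E3 81 BE.
U+5FD38: 4-byte form → F1 9F B4 B8.
U+DBE20: 4-byte form → F3 9B B8 A0.
U+13215: 4-byte form → F0 93 88 95.
U+10A2: 3-byte form → E1 82 A2.
Concatenated (27 bytes): F0 92 83 AB CE B3 E5 BE 95 E3 81 BE F1 9F B4 B8 F3 9B B8 A0 F0 93 88 95 E1 82 A2.

F0 92 83 AB CE B3 E5 BE 95 E3 81 BE F1 9F B4 B8 F3 9B B8 A0 F0 93 88 95 E1 82 A2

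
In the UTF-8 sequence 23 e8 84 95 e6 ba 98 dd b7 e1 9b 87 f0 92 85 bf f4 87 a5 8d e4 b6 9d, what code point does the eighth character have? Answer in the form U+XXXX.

U+4D9D

Offset 0: leading byte 0x23 = 00100011 → 1-byte char #1 = 23.
Offset 1: leading byte 0xE8 = 11101000 → 3-byte char #2 = E8 84 95.
Offset 4: leading byte 0xE6 = 11100110 → 3-byte char #3 = E6 BA 98.
Offset 7: leading byte 0xDD = 11011101 → 2-byte char #4 = DD B7.
Offset 9: leading byte 0xE1 = 11100001 → 3-byte char #5 = E1 9B 87.
Offset 12: leading byte 0xF0 = 11110000 → 4-byte char #6 = F0 92 85 BF.
Offset 16: leading byte 0xF4 = 11110100 → 4-byte char #7 = F4 87 A5 8D.
Offset 20: leading byte 0xE4 = 11100100 → 3-byte char #8 = E4 B6 9D.
Leading byte 0xE4 = 11100100 matches 1110xxxx → 3-byte sequence.
Byte 1: 0xE4 = 11100100, payload 0100 (4 bits).
Byte 2: 0xB6 = 10110110 (10xxxxxx ✓), payload 110110.
Byte 3: 0x9D = 10011101 (10xxxxxx ✓), payload 011101.
Concatenate: 0100110110011101 = 0x4D9D (16 bits → U+4D9D).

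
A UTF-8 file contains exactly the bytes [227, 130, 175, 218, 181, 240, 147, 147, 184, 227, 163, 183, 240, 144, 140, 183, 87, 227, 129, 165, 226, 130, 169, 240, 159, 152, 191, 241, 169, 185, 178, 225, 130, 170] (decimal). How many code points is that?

11

Byte at offset 0: 0xE3 = 11100011 → 3-byte char (#1). Advance 3.
Byte at offset 3: 0xDA = 11011010 → 2-byte char (#2). Advance 2.
Byte at offset 5: 0xF0 = 11110000 → 4-byte char (#3). Advance 4.
Byte at offset 9: 0xE3 = 11100011 → 3-byte char (#4). Advance 3.
Byte at offset 12: 0xF0 = 11110000 → 4-byte char (#5). Advance 4.
Byte at offset 16: 0x57 = 01010111 → 1-byte char (#6). Advance 1.
Byte at offset 17: 0xE3 = 11100011 → 3-byte char (#7). Advance 3.
Byte at offset 20: 0xE2 = 11100010 → 3-byte char (#8). Advance 3.
Byte at offset 23: 0xF0 = 11110000 → 4-byte char (#9). Advance 4.
Byte at offset 27: 0xF1 = 11110001 → 4-byte char (#10). Advance 4.
Byte at offset 31: 0xE1 = 11100001 → 3-byte char (#11). Advance 3.
Reached end at offset 34 after 11 code points.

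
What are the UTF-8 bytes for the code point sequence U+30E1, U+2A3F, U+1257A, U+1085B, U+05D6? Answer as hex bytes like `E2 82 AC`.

E3 83 A1 E2 A8 BF F0 92 95 BA F0 90 A1 9B D7 96

U+30E1: 3-byte form → E3 83 A1.
U+2A3F: 3-byte form → E2 A8 BF.
U+1257A: 4-byte form → F0 92 95 BA.
U+1085B: 4-byte form → F0 90 A1 9B.
U+05D6: 2-byte form → D7 96.
Concatenated (16 bytes): E3 83 A1 E2 A8 BF F0 92 95 BA F0 90 A1 9B D7 96.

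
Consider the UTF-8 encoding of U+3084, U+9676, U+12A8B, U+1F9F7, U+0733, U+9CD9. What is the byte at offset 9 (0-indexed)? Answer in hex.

0x8B

U+3084 → 3-byte form E3 82 84 at offsets 0–2.
U+9676 → 3-byte form E9 99 B6 at offsets 3–5.
U+12A8B → 4-byte form F0 92 AA 8B at offsets 6–9.
Offset 9 falls in char 3's range; it's byte 4 of F0 92 AA 8B = 0x8B.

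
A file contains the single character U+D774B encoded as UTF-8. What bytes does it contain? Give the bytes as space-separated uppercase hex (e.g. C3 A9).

F3 97 9D 8B

U+D774B = 0xD774B = 882507 decimal. In range U+10000–U+10FFFF → 4-byte form: 11110xxx 10xxxxxx 10xxxxxx 10xxxxxx.
Binary (21 bits): 011010111011101001011.
Split 3+6+6+6: 011 | 010111 | 011101 | 001011.
Byte 1: 11110011 = 0xF3.
Byte 2: 10010111 = 0x97.
Byte 3: 10011101 = 0x9D.
Byte 4: 10001011 = 0x8B.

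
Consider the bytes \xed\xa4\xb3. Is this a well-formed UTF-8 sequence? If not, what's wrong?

Structurally a 3-byte sequence; payload = 0xD933.
But 0xD933 is in U+D800–U+DFFF, the surrogate range. Surrogates are not Unicode scalar values and are forbidden in UTF-8.

invalid (encodes a surrogate (U+D800–U+DFFF))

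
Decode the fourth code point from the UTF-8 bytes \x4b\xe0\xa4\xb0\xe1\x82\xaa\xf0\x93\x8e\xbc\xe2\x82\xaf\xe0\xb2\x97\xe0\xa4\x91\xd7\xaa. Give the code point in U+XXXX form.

Offset 0: leading byte 0x4B = 01001011 → 1-byte char #1 = 4B.
Offset 1: leading byte 0xE0 = 11100000 → 3-byte char #2 = E0 A4 B0.
Offset 4: leading byte 0xE1 = 11100001 → 3-byte char #3 = E1 82 AA.
Offset 7: leading byte 0xF0 = 11110000 → 4-byte char #4 = F0 93 8E BC.
Leading byte 0xF0 = 11110000 matches 11110xxx → 4-byte sequence.
Byte 1: 0xF0 = 11110000, payload 000 (3 bits).
Byte 2: 0x93 = 10010011 (10xxxxxx ✓), payload 010011.
Byte 3: 0x8E = 10001110 (10xxxxxx ✓), payload 001110.
Byte 4: 0xBC = 10111100 (10xxxxxx ✓), payload 111100.
Concatenate: 000010011001110111100 = 0x133BC (21 bits → U+133BC).

U+133BC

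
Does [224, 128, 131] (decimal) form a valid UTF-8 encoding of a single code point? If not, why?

Leading byte 0xE0 = 11100000 → 3-byte form.
Continuation bytes all match 10xxxxxx. Payload decodes to 0x3.
But 0x3 < 0x800, the minimum for a 3-byte sequence — this is an overlong encoding.

invalid (overlong encoding)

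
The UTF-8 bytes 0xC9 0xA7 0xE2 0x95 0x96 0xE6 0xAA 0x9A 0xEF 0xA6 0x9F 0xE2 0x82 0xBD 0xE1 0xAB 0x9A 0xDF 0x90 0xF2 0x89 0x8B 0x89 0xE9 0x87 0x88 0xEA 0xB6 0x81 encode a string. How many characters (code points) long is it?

10

Byte at offset 0: 0xC9 = 11001001 → 2-byte char (#1). Advance 2.
Byte at offset 2: 0xE2 = 11100010 → 3-byte char (#2). Advance 3.
Byte at offset 5: 0xE6 = 11100110 → 3-byte char (#3). Advance 3.
Byte at offset 8: 0xEF = 11101111 → 3-byte char (#4). Advance 3.
Byte at offset 11: 0xE2 = 11100010 → 3-byte char (#5). Advance 3.
Byte at offset 14: 0xE1 = 11100001 → 3-byte char (#6). Advance 3.
Byte at offset 17: 0xDF = 11011111 → 2-byte char (#7). Advance 2.
Byte at offset 19: 0xF2 = 11110010 → 4-byte char (#8). Advance 4.
Byte at offset 23: 0xE9 = 11101001 → 3-byte char (#9). Advance 3.
Byte at offset 26: 0xEA = 11101010 → 3-byte char (#10). Advance 3.
Reached end at offset 29 after 10 code points.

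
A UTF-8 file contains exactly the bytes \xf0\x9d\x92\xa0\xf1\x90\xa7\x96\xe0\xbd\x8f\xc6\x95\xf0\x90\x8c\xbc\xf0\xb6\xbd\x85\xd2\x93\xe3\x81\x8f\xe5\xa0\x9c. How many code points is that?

Byte at offset 0: 0xF0 = 11110000 → 4-byte char (#1). Advance 4.
Byte at offset 4: 0xF1 = 11110001 → 4-byte char (#2). Advance 4.
Byte at offset 8: 0xE0 = 11100000 → 3-byte char (#3). Advance 3.
Byte at offset 11: 0xC6 = 11000110 → 2-byte char (#4). Advance 2.
Byte at offset 13: 0xF0 = 11110000 → 4-byte char (#5). Advance 4.
Byte at offset 17: 0xF0 = 11110000 → 4-byte char (#6). Advance 4.
Byte at offset 21: 0xD2 = 11010010 → 2-byte char (#7). Advance 2.
Byte at offset 23: 0xE3 = 11100011 → 3-byte char (#8). Advance 3.
Byte at offset 26: 0xE5 = 11100101 → 3-byte char (#9). Advance 3.
Reached end at offset 29 after 9 code points.

9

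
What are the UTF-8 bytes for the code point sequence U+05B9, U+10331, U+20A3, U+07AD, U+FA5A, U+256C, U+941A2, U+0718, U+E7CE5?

U+05B9: 2-byte form → D6 B9.
U+10331: 4-byte form → F0 90 8C B1.
U+20A3: 3-byte form → E2 82 A3.
U+07AD: 2-byte form → DE AD.
U+FA5A: 3-byte form → EF A9 9A.
U+256C: 3-byte form → E2 95 AC.
U+941A2: 4-byte form → F2 94 86 A2.
U+0718: 2-byte form → DC 98.
U+E7CE5: 4-byte form → F3 A7 B3 A5.
Concatenated (27 bytes): D6 B9 F0 90 8C B1 E2 82 A3 DE AD EF A9 9A E2 95 AC F2 94 86 A2 DC 98 F3 A7 B3 A5.

D6 B9 F0 90 8C B1 E2 82 A3 DE AD EF A9 9A E2 95 AC F2 94 86 A2 DC 98 F3 A7 B3 A5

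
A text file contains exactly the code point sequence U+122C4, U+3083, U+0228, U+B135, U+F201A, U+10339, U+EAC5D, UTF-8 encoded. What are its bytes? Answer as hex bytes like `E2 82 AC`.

U+122C4: 4-byte form → F0 92 8B 84.
U+3083: 3-byte form → E3 82 83.
U+0228: 2-byte form → C8 A8.
U+B135: 3-byte form → EB 84 B5.
U+F201A: 4-byte form → F3 B2 80 9A.
U+10339: 4-byte form → F0 90 8C B9.
U+EAC5D: 4-byte form → F3 AA B1 9D.
Concatenated (24 bytes): F0 92 8B 84 E3 82 83 C8 A8 EB 84 B5 F3 B2 80 9A F0 90 8C B9 F3 AA B1 9D.

F0 92 8B 84 E3 82 83 C8 A8 EB 84 B5 F3 B2 80 9A F0 90 8C B9 F3 AA B1 9D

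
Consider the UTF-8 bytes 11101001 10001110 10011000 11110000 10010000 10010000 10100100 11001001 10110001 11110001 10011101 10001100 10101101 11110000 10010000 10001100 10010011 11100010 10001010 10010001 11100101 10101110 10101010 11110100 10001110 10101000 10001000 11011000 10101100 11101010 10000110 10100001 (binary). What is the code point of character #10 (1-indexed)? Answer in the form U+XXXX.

U+A1A1

Offset 0: leading byte 0xE9 = 11101001 → 3-byte char #1 = E9 8E 98.
Offset 3: leading byte 0xF0 = 11110000 → 4-byte char #2 = F0 90 90 A4.
Offset 7: leading byte 0xC9 = 11001001 → 2-byte char #3 = C9 B1.
Offset 9: leading byte 0xF1 = 11110001 → 4-byte char #4 = F1 9D 8C AD.
Offset 13: leading byte 0xF0 = 11110000 → 4-byte char #5 = F0 90 8C 93.
Offset 17: leading byte 0xE2 = 11100010 → 3-byte char #6 = E2 8A 91.
Offset 20: leading byte 0xE5 = 11100101 → 3-byte char #7 = E5 AE AA.
Offset 23: leading byte 0xF4 = 11110100 → 4-byte char #8 = F4 8E A8 88.
Offset 27: leading byte 0xD8 = 11011000 → 2-byte char #9 = D8 AC.
Offset 29: leading byte 0xEA = 11101010 → 3-byte char #10 = EA 86 A1.
Leading byte 0xEA = 11101010 matches 1110xxxx → 3-byte sequence.
Byte 1: 0xEA = 11101010, payload 1010 (4 bits).
Byte 2: 0x86 = 10000110 (10xxxxxx ✓), payload 000110.
Byte 3: 0xA1 = 10100001 (10xxxxxx ✓), payload 100001.
Concatenate: 1010000110100001 = 0xA1A1 (16 bits → U+A1A1).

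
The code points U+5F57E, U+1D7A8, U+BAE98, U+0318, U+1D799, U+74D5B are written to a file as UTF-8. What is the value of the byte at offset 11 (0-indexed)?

U+5F57E → 4-byte form F1 9F 95 BE at offsets 0–3.
U+1D7A8 → 4-byte form F0 9D 9E A8 at offsets 4–7.
U+BAE98 → 4-byte form F2 BA BA 98 at offsets 8–11.
Offset 11 falls in char 3's range; it's byte 4 of F2 BA BA 98 = 0x98.

0x98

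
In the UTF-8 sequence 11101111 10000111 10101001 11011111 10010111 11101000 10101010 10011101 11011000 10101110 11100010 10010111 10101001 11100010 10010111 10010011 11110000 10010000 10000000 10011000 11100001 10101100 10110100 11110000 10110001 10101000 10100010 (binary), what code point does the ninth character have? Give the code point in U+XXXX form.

Offset 0: leading byte 0xEF = 11101111 → 3-byte char #1 = EF 87 A9.
Offset 3: leading byte 0xDF = 11011111 → 2-byte char #2 = DF 97.
Offset 5: leading byte 0xE8 = 11101000 → 3-byte char #3 = E8 AA 9D.
Offset 8: leading byte 0xD8 = 11011000 → 2-byte char #4 = D8 AE.
Offset 10: leading byte 0xE2 = 11100010 → 3-byte char #5 = E2 97 A9.
Offset 13: leading byte 0xE2 = 11100010 → 3-byte char #6 = E2 97 93.
Offset 16: leading byte 0xF0 = 11110000 → 4-byte char #7 = F0 90 80 98.
Offset 20: leading byte 0xE1 = 11100001 → 3-byte char #8 = E1 AC B4.
Offset 23: leading byte 0xF0 = 11110000 → 4-byte char #9 = F0 B1 A8 A2.
Leading byte 0xF0 = 11110000 matches 11110xxx → 4-byte sequence.
Byte 1: 0xF0 = 11110000, payload 000 (3 bits).
Byte 2: 0xB1 = 10110001 (10xxxxxx ✓), payload 110001.
Byte 3: 0xA8 = 10101000 (10xxxxxx ✓), payload 101000.
Byte 4: 0xA2 = 10100010 (10xxxxxx ✓), payload 100010.
Concatenate: 000110001101000100010 = 0x31A22 (21 bits → U+31A22).

U+31A22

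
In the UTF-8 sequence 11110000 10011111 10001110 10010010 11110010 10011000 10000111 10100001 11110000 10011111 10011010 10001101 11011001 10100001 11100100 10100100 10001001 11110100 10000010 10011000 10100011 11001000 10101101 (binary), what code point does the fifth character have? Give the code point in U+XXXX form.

Offset 0: leading byte 0xF0 = 11110000 → 4-byte char #1 = F0 9F 8E 92.
Offset 4: leading byte 0xF2 = 11110010 → 4-byte char #2 = F2 98 87 A1.
Offset 8: leading byte 0xF0 = 11110000 → 4-byte char #3 = F0 9F 9A 8D.
Offset 12: leading byte 0xD9 = 11011001 → 2-byte char #4 = D9 A1.
Offset 14: leading byte 0xE4 = 11100100 → 3-byte char #5 = E4 A4 89.
Leading byte 0xE4 = 11100100 matches 1110xxxx → 3-byte sequence.
Byte 1: 0xE4 = 11100100, payload 0100 (4 bits).
Byte 2: 0xA4 = 10100100 (10xxxxxx ✓), payload 100100.
Byte 3: 0x89 = 10001001 (10xxxxxx ✓), payload 001001.
Concatenate: 0100100100001001 = 0x4909 (16 bits → U+4909).

U+4909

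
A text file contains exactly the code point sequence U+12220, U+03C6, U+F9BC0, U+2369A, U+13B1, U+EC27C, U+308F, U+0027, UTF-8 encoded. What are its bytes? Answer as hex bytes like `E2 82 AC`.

U+12220: 4-byte form → F0 92 88 A0.
U+03C6: 2-byte form → CF 86.
U+F9BC0: 4-byte form → F3 B9 AF 80.
U+2369A: 4-byte form → F0 A3 9A 9A.
U+13B1: 3-byte form → E1 8E B1.
U+EC27C: 4-byte form → F3 AC 89 BC.
U+308F: 3-byte form → E3 82 8F.
U+0027: 1-byte form → 27.
Concatenated (25 bytes): F0 92 88 A0 CF 86 F3 B9 AF 80 F0 A3 9A 9A E1 8E B1 F3 AC 89 BC E3 82 8F 27.

F0 92 88 A0 CF 86 F3 B9 AF 80 F0 A3 9A 9A E1 8E B1 F3 AC 89 BC E3 82 8F 27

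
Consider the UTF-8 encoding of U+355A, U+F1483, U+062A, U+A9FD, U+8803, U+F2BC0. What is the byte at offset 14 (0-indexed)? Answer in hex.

0x83

U+355A → 3-byte form E3 95 9A at offsets 0–2.
U+F1483 → 4-byte form F3 B1 92 83 at offsets 3–6.
U+062A → 2-byte form D8 AA at offsets 7–8.
U+A9FD → 3-byte form EA A7 BD at offsets 9–11.
U+8803 → 3-byte form E8 A0 83 at offsets 12–14.
Offset 14 falls in char 5's range; it's byte 3 of E8 A0 83 = 0x83.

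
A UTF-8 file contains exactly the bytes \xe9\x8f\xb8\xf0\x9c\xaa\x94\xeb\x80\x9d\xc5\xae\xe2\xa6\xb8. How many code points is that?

Byte at offset 0: 0xE9 = 11101001 → 3-byte char (#1). Advance 3.
Byte at offset 3: 0xF0 = 11110000 → 4-byte char (#2). Advance 4.
Byte at offset 7: 0xEB = 11101011 → 3-byte char (#3). Advance 3.
Byte at offset 10: 0xC5 = 11000101 → 2-byte char (#4). Advance 2.
Byte at offset 12: 0xE2 = 11100010 → 3-byte char (#5). Advance 3.
Reached end at offset 15 after 5 code points.

5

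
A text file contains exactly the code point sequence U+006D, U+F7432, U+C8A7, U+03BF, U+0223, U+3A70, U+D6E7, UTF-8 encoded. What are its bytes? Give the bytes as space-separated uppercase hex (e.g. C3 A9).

U+006D: 1-byte form → 6D.
U+F7432: 4-byte form → F3 B7 90 B2.
U+C8A7: 3-byte form → EC A2 A7.
U+03BF: 2-byte form → CE BF.
U+0223: 2-byte form → C8 A3.
U+3A70: 3-byte form → E3 A9 B0.
U+D6E7: 3-byte form → ED 9B A7.
Concatenated (18 bytes): 6D F3 B7 90 B2 EC A2 A7 CE BF C8 A3 E3 A9 B0 ED 9B A7.

6D F3 B7 90 B2 EC A2 A7 CE BF C8 A3 E3 A9 B0 ED 9B A7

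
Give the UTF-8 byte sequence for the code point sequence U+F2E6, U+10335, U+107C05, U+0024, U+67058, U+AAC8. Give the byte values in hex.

U+F2E6: 3-byte form → EF 8B A6.
U+10335: 4-byte form → F0 90 8C B5.
U+107C05: 4-byte form → F4 87 B0 85.
U+0024: 1-byte form → 24.
U+67058: 4-byte form → F1 A7 81 98.
U+AAC8: 3-byte form → EA AB 88.
Concatenated (19 bytes): EF 8B A6 F0 90 8C B5 F4 87 B0 85 24 F1 A7 81 98 EA AB 88.

EF 8B A6 F0 90 8C B5 F4 87 B0 85 24 F1 A7 81 98 EA AB 88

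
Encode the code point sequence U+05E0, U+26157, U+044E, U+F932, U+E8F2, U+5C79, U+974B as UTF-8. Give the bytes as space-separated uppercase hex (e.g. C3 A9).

D7 A0 F0 A6 85 97 D1 8E EF A4 B2 EE A3 B2 E5 B1 B9 E9 9D 8B

U+05E0: 2-byte form → D7 A0.
U+26157: 4-byte form → F0 A6 85 97.
U+044E: 2-byte form → D1 8E.
U+F932: 3-byte form → EF A4 B2.
U+E8F2: 3-byte form → EE A3 B2.
U+5C79: 3-byte form → E5 B1 B9.
U+974B: 3-byte form → E9 9D 8B.
Concatenated (20 bytes): D7 A0 F0 A6 85 97 D1 8E EF A4 B2 EE A3 B2 E5 B1 B9 E9 9D 8B.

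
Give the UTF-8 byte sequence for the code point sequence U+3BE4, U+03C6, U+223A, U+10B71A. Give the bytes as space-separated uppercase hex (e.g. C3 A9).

U+3BE4: 3-byte form → E3 AF A4.
U+03C6: 2-byte form → CF 86.
U+223A: 3-byte form → E2 88 BA.
U+10B71A: 4-byte form → F4 8B 9C 9A.
Concatenated (12 bytes): E3 AF A4 CF 86 E2 88 BA F4 8B 9C 9A.

E3 AF A4 CF 86 E2 88 BA F4 8B 9C 9A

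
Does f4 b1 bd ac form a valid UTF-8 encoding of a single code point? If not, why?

invalid (encodes a value above U+10FFFF)

Leading byte 0xF4 = 11110100 → 4-byte form.
Payload = 0x131F6C, which exceeds U+10FFFF, the maximum Unicode code point. (Leading bytes F5–FF, or F4 followed by ≥ 0x90, are invalid.)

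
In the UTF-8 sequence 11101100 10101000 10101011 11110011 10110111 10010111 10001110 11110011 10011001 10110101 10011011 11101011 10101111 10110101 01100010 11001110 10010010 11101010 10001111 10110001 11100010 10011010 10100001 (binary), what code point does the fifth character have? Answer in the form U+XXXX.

Offset 0: leading byte 0xEC = 11101100 → 3-byte char #1 = EC A8 AB.
Offset 3: leading byte 0xF3 = 11110011 → 4-byte char #2 = F3 B7 97 8E.
Offset 7: leading byte 0xF3 = 11110011 → 4-byte char #3 = F3 99 B5 9B.
Offset 11: leading byte 0xEB = 11101011 → 3-byte char #4 = EB AF B5.
Offset 14: leading byte 0x62 = 01100010 → 1-byte char #5 = 62.
Leading byte 0x62 = 01100010 matches 0xxxxxxx → 1-byte sequence.
Byte 1: 0x62 = 01100010, payload 1100010 (7 bits).
Concatenate: 1100010 = 0x62 (7 bits → U+0062).

U+0062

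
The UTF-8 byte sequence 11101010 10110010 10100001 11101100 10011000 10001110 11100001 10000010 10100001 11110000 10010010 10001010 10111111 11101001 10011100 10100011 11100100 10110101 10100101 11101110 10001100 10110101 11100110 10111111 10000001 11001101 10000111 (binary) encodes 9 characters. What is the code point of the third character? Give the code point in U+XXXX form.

Offset 0: leading byte 0xEA = 11101010 → 3-byte char #1 = EA B2 A1.
Offset 3: leading byte 0xEC = 11101100 → 3-byte char #2 = EC 98 8E.
Offset 6: leading byte 0xE1 = 11100001 → 3-byte char #3 = E1 82 A1.
Leading byte 0xE1 = 11100001 matches 1110xxxx → 3-byte sequence.
Byte 1: 0xE1 = 11100001, payload 0001 (4 bits).
Byte 2: 0x82 = 10000010 (10xxxxxx ✓), payload 000010.
Byte 3: 0xA1 = 10100001 (10xxxxxx ✓), payload 100001.
Concatenate: 0001000010100001 = 0x10A1 (16 bits → U+10A1).

U+10A1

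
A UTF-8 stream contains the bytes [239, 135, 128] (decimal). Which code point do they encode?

U+F1C0

Leading byte 0xEF = 11101111 matches 1110xxxx → 3-byte sequence.
Byte 1: 0xEF = 11101111, payload 1111 (4 bits).
Byte 2: 0x87 = 10000111 (10xxxxxx ✓), payload 000111.
Byte 3: 0x80 = 10000000 (10xxxxxx ✓), payload 000000.
Concatenate: 1111000111000000 = 0xF1C0 (16 bits → U+F1C0).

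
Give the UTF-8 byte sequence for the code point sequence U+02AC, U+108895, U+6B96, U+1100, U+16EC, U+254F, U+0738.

CA AC F4 88 A2 95 E6 AE 96 E1 84 80 E1 9B AC E2 95 8F DC B8

U+02AC: 2-byte form → CA AC.
U+108895: 4-byte form → F4 88 A2 95.
U+6B96: 3-byte form → E6 AE 96.
U+1100: 3-byte form → E1 84 80.
U+16EC: 3-byte form → E1 9B AC.
U+254F: 3-byte form → E2 95 8F.
U+0738: 2-byte form → DC B8.
Concatenated (20 bytes): CA AC F4 88 A2 95 E6 AE 96 E1 84 80 E1 9B AC E2 95 8F DC B8.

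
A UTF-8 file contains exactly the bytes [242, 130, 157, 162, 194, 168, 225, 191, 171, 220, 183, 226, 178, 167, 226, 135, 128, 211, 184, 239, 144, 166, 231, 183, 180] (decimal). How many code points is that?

Byte at offset 0: 0xF2 = 11110010 → 4-byte char (#1). Advance 4.
Byte at offset 4: 0xC2 = 11000010 → 2-byte char (#2). Advance 2.
Byte at offset 6: 0xE1 = 11100001 → 3-byte char (#3). Advance 3.
Byte at offset 9: 0xDC = 11011100 → 2-byte char (#4). Advance 2.
Byte at offset 11: 0xE2 = 11100010 → 3-byte char (#5). Advance 3.
Byte at offset 14: 0xE2 = 11100010 → 3-byte char (#6). Advance 3.
Byte at offset 17: 0xD3 = 11010011 → 2-byte char (#7). Advance 2.
Byte at offset 19: 0xEF = 11101111 → 3-byte char (#8). Advance 3.
Byte at offset 22: 0xE7 = 11100111 → 3-byte char (#9). Advance 3.
Reached end at offset 25 after 9 code points.

9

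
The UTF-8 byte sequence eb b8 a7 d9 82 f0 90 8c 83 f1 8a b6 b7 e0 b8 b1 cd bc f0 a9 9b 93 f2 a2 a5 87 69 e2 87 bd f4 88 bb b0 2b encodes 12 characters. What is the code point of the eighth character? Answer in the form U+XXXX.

U+A2947

Offset 0: leading byte 0xEB = 11101011 → 3-byte char #1 = EB B8 A7.
Offset 3: leading byte 0xD9 = 11011001 → 2-byte char #2 = D9 82.
Offset 5: leading byte 0xF0 = 11110000 → 4-byte char #3 = F0 90 8C 83.
Offset 9: leading byte 0xF1 = 11110001 → 4-byte char #4 = F1 8A B6 B7.
Offset 13: leading byte 0xE0 = 11100000 → 3-byte char #5 = E0 B8 B1.
Offset 16: leading byte 0xCD = 11001101 → 2-byte char #6 = CD BC.
Offset 18: leading byte 0xF0 = 11110000 → 4-byte char #7 = F0 A9 9B 93.
Offset 22: leading byte 0xF2 = 11110010 → 4-byte char #8 = F2 A2 A5 87.
Leading byte 0xF2 = 11110010 matches 11110xxx → 4-byte sequence.
Byte 1: 0xF2 = 11110010, payload 010 (3 bits).
Byte 2: 0xA2 = 10100010 (10xxxxxx ✓), payload 100010.
Byte 3: 0xA5 = 10100101 (10xxxxxx ✓), payload 100101.
Byte 4: 0x87 = 10000111 (10xxxxxx ✓), payload 000111.
Concatenate: 010100010100101000111 = 0xA2947 (21 bits → U+A2947).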